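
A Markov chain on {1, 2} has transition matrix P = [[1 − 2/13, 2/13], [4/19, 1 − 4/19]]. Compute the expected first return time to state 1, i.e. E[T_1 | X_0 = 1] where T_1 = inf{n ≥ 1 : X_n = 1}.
E[T_1 | X_0 = 1] = 1/π_1 = 45/26

For an irreducible recurrent Markov chain with stationary distribution π, E[T_i | X_0 = i] = 1/π_i (Kac's formula). Here π_1 = (4/19)/(2/13 + 4/19) = (4/19)/(90/247) = 26/45, so E[T_1 | X_0 = 1] = 1/π_1 = (2/13 + 4/19)/(4/19) = (90/247)/(4/19) = 45/26.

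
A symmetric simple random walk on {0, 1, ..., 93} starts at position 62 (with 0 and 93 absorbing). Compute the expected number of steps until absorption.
E[τ | X_0 = 62] = 1922

Let v_k = E[τ | X_0 = k]. Boundary: v_0 = v_93 = 0. Recurrence: v_k = 1 + (v_{k-1} + v_{k+1})/2 for 1 ≤ k ≤ 92. The particular solution to v_k − (v_{k-1} + v_{k+1})/2 = 1 is v_k = −k^2. Adding homogeneous solution A + B k and matching boundaries gives v_k = k (93 − k). Substituting k = 62: v_62 = 62 · 31 = 1922.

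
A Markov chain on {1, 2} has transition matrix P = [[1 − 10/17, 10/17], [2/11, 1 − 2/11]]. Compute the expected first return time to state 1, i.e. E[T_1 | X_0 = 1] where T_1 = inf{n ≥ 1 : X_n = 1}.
E[T_1 | X_0 = 1] = 1/π_1 = 72/17

For an irreducible recurrent Markov chain with stationary distribution π, E[T_i | X_0 = i] = 1/π_i (Kac's formula). Here π_1 = (2/11)/(10/17 + 2/11) = (2/11)/(144/187) = 17/72, so E[T_1 | X_0 = 1] = 1/π_1 = (10/17 + 2/11)/(2/11) = (144/187)/(2/11) = 72/17.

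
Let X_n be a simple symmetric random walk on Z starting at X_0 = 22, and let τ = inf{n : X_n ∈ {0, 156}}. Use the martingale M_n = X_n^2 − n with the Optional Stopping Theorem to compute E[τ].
E[τ] = 2948

M_n = X_n^2 − n is a martingale (since E[X_{n+1}^2 | F_n] = X_n^2 + 1). By OST (τ has finite mean in a bounded region), E[M_τ] = E[M_0] = X_0^2 − 0 = 22^2 = 484. Also E[M_τ] = E[X_τ^2] − E[τ]. The walk exits at 0 or 156, with P(hit 156 first) = 22/156, so E[X_τ^2] = 156^2 · 22/156 + 0 = 3432. Thus E[τ] = E[X_τ^2] − E[M_τ] = 3432 − 484 = 2948 = 22(156 − 22) = 2948.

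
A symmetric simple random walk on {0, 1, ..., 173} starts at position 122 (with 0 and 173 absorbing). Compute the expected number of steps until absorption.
E[τ | X_0 = 122] = 6222

Let v_k = E[τ | X_0 = k]. Boundary: v_0 = v_173 = 0. Recurrence: v_k = 1 + (v_{k-1} + v_{k+1})/2 for 1 ≤ k ≤ 172. The particular solution to v_k − (v_{k-1} + v_{k+1})/2 = 1 is v_k = −k^2. Adding homogeneous solution A + B k and matching boundaries gives v_k = k (173 − k). Substituting k = 122: v_122 = 122 · 51 = 6222.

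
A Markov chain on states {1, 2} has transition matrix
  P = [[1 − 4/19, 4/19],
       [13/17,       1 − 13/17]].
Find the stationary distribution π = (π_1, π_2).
π_1 = 247/315, π_2 = 68/315

Solve πP = π with π_1 + π_2 = 1. From πP = π: π_1 · (1 − 4/19) + π_2 · 13/17 = π_1 ⇒ π_2 · 13/17 = π_1 · 4/19 ⇒ π_2/π_1 = (4/19)/(13/17) = 68/247. Together with π_1 + π_2 = 1:
  π_1 = (13/17)/(4/19 + 13/17) = (13/17)/(315/323) = 247/315,
  π_2 = (4/19)/(4/19 + 13/17) = (4/19)/(315/323) = 68/315.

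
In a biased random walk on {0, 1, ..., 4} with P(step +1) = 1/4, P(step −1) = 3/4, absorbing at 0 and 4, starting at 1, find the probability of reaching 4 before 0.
P(hit 4 before 0) = (1 − (3)^1) / (1 − (3)^4) = 1/40

Let u_k denote P(reach 4 before 0 | start at k). Boundary: u_0 = 0, u_4 = 1. Recurrence: u_k = 1/4·u_{k+1} + 3/4·u_{k-1} for 1 ≤ k ≤ 3. Try u_k = A + B·r^k with r = q/p = (3/4)/(1/4) = 3. Substitution satisfies the recurrence; boundary conditions give:
  u_k = (1 − r^k) / (1 − r^N) = (1 − (3)^1) / (1 − (3)^4) = 1/40.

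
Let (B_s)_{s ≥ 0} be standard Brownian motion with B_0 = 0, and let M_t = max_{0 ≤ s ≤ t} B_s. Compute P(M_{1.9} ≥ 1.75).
P(M_{1.9} ≥ 1.75) = 2·P(B_{1.9} ≥ 1.75) = 2(1 − Φ(1.75/√1.9)) ≈ 0.2042

By the reflection principle for Brownian motion, P(M_t ≥ a) = 2 · P(B_t ≥ a) for a ≥ 0. Since B_t ~ N(0, t), P(B_t ≥ 1.75) = 1 − Φ(1.75/√t) = 1 − Φ(1.75/√1.9) = 1 − Φ(1.2696). So
  P(M_{1.9} ≥ 1.75) = 2(1 − Φ(1.2696)) ≈ 0.2042.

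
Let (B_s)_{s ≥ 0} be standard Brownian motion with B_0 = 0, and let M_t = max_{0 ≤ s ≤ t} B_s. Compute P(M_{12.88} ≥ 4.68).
P(M_{12.88} ≥ 4.68) = 2·P(B_{12.88} ≥ 4.68) = 2(1 − Φ(4.68/√12.88)) ≈ 0.1922

By the reflection principle for Brownian motion, P(M_t ≥ a) = 2 · P(B_t ≥ a) for a ≥ 0. Since B_t ~ N(0, t), P(B_t ≥ 4.68) = 1 − Φ(4.68/√t) = 1 − Φ(4.68/√12.88) = 1 − Φ(1.3040). So
  P(M_{12.88} ≥ 4.68) = 2(1 − Φ(1.3040)) ≈ 0.1922.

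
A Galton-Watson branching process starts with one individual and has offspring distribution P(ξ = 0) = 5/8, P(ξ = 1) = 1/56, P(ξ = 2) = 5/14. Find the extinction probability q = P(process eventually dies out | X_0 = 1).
q = 1

Mean offspring μ = 0·5/8 + 1·1/56 + 2·5/14 = 41/56 ≤ 1. For μ ≤ 1 with offspring not concentrated at 1, the Galton-Watson process goes extinct almost surely, so q = 1.
(Algebraic check: The pgf is f(s) = 5/8 + 1/56·s + 5/14·s². The extinction probability q is the smallest fixed point of f in [0, 1]. Setting s = f(s):
  5/14·s² + (1/56 − 1)·s + 5/8 = 0
  5/14·s² − (5/8 + 5/14)·s + 5/8 = 0
which factors as (s − 1)·(5/14·s − 5/8) = 0, giving roots s = 1 and s = (5/8)/(5/14) = 7/4. Since 7/4 ≥ 1, the smallest root in [0, 1] is s = 1.)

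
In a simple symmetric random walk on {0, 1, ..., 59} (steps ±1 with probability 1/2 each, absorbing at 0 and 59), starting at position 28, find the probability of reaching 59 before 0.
P(hit 59 before 0) = 28/59

Let u_k = P(hit 59 before 0 | start at k). Then u_0 = 0, u_59 = 1, and u_k = u_{k-1}/2 + u_{k+1}/2 for 1 ≤ k ≤ 58. This harmonic recurrence is solved by u_k = k/59, giving u_28 = 28/59.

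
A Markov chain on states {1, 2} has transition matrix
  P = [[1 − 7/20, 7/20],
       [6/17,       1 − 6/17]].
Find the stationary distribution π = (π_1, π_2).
π_1 = 120/239, π_2 = 119/239

Solve πP = π with π_1 + π_2 = 1. From πP = π: π_1 · (1 − 7/20) + π_2 · 6/17 = π_1 ⇒ π_2 · 6/17 = π_1 · 7/20 ⇒ π_2/π_1 = (7/20)/(6/17) = 119/120. Together with π_1 + π_2 = 1:
  π_1 = (6/17)/(7/20 + 6/17) = (6/17)/(239/340) = 120/239,
  π_2 = (7/20)/(7/20 + 6/17) = (7/20)/(239/340) = 119/239.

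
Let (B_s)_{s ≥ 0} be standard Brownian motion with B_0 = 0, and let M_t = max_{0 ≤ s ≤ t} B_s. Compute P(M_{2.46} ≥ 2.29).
P(M_{2.46} ≥ 2.29) = 2·P(B_{2.46} ≥ 2.29) = 2(1 − Φ(2.29/√2.46)) ≈ 0.1443

By the reflection principle for Brownian motion, P(M_t ≥ a) = 2 · P(B_t ≥ a) for a ≥ 0. Since B_t ~ N(0, t), P(B_t ≥ 2.29) = 1 − Φ(2.29/√t) = 1 − Φ(2.29/√2.46) = 1 − Φ(1.4601). So
  P(M_{2.46} ≥ 2.29) = 2(1 − Φ(1.4601)) ≈ 0.1443.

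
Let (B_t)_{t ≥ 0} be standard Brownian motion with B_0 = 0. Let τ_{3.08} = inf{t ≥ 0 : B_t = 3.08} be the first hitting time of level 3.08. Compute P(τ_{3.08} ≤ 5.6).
P(τ_{3.08} ≤ 5.6) = 2(1 − Φ(3.08/√5.6)) = 2(1 − Φ(1.3015)) ≈ 0.1931

By the reflection principle for standard BM, P(τ_b ≤ t) = 2 · P(B_t ≥ b). Since B_t ~ N(0, t), P(B_t ≥ 3.08) = 1 − Φ(3.08/√t) = 1 − Φ(3.08/√5.6) = 1 − Φ(1.3015) ≈ 0.09654. Doubling: P(τ_{3.08} ≤ 5.6) ≈ 2 · 0.09654 = 0.19308 ≈ 0.1931.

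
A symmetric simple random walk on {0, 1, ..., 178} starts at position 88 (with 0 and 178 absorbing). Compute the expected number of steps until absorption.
E[τ | X_0 = 88] = 7920

Let v_k = E[τ | X_0 = k]. Boundary: v_0 = v_178 = 0. Recurrence: v_k = 1 + (v_{k-1} + v_{k+1})/2 for 1 ≤ k ≤ 177. The particular solution to v_k − (v_{k-1} + v_{k+1})/2 = 1 is v_k = −k^2. Adding homogeneous solution A + B k and matching boundaries gives v_k = k (178 − k). Substituting k = 88: v_88 = 88 · 90 = 7920.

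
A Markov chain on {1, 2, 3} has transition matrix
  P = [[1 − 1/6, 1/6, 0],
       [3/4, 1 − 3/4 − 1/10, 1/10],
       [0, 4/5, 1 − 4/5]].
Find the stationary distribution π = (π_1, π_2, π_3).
π = (4/5, 8/45, 1/45)

This is a birth-death chain on three states, which satisfies detailed balance: π_1 · P_{12} = π_2 · P_{21} and π_2 · P_{23} = π_3 · P_{32}.
From π_1 · 1/6 = π_2 · 3/4: π_2/π_1 = (1/6)/(3/4) = 2/9.
From π_2 · 1/10 = π_3 · 4/5: π_3/π_2 = (1/10)/(4/5) = 1/8.
Take π_1 proportional to 1; then unnormalized π = (1, 2/9, 1/36). Normalize by dividing by the sum 5/4:
  π = (4/5, 8/45, 1/45).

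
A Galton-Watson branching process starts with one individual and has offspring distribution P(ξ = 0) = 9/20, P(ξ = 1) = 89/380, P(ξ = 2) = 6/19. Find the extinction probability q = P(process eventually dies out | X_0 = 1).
q = 1

Mean offspring μ = 0·9/20 + 1·89/380 + 2·6/19 = 329/380 ≤ 1. For μ ≤ 1 with offspring not concentrated at 1, the Galton-Watson process goes extinct almost surely, so q = 1.
(Algebraic check: The pgf is f(s) = 9/20 + 89/380·s + 6/19·s². The extinction probability q is the smallest fixed point of f in [0, 1]. Setting s = f(s):
  6/19·s² + (89/380 − 1)·s + 9/20 = 0
  6/19·s² − (9/20 + 6/19)·s + 9/20 = 0
which factors as (s − 1)·(6/19·s − 9/20) = 0, giving roots s = 1 and s = (9/20)/(6/19) = 57/40. Since 57/40 ≥ 1, the smallest root in [0, 1] is s = 1.)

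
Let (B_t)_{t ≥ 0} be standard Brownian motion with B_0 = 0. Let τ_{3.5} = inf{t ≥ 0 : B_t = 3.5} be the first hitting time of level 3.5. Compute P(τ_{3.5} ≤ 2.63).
P(τ_{3.5} ≤ 2.63) = 2(1 − Φ(3.5/√2.63)) = 2(1 − Φ(2.1582)) ≈ 0.0309

By the reflection principle for standard BM, P(τ_b ≤ t) = 2 · P(B_t ≥ b). Since B_t ~ N(0, t), P(B_t ≥ 3.5) = 1 − Φ(3.5/√t) = 1 − Φ(3.5/√2.63) = 1 − Φ(2.1582) ≈ 0.01546. Doubling: P(τ_{3.5} ≤ 2.63) ≈ 2 · 0.01546 = 0.03092 ≈ 0.0309.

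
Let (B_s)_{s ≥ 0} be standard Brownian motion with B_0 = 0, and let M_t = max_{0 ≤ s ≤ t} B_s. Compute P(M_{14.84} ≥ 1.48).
P(M_{14.84} ≥ 1.48) = 2·P(B_{14.84} ≥ 1.48) = 2(1 − Φ(1.48/√14.84)) ≈ 0.7008

By the reflection principle for Brownian motion, P(M_t ≥ a) = 2 · P(B_t ≥ a) for a ≥ 0. Since B_t ~ N(0, t), P(B_t ≥ 1.48) = 1 − Φ(1.48/√t) = 1 − Φ(1.48/√14.84) = 1 − Φ(0.3842). So
  P(M_{14.84} ≥ 1.48) = 2(1 − Φ(0.3842)) ≈ 0.7008.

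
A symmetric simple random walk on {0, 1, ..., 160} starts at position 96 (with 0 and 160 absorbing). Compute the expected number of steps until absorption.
E[τ | X_0 = 96] = 6144

Let v_k = E[τ | X_0 = k]. Boundary: v_0 = v_160 = 0. Recurrence: v_k = 1 + (v_{k-1} + v_{k+1})/2 for 1 ≤ k ≤ 159. The particular solution to v_k − (v_{k-1} + v_{k+1})/2 = 1 is v_k = −k^2. Adding homogeneous solution A + B k and matching boundaries gives v_k = k (160 − k). Substituting k = 96: v_96 = 96 · 64 = 6144.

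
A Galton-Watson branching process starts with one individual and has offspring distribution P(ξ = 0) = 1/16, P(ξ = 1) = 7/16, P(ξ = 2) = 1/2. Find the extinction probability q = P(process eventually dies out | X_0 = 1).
q = 1/8

The pgf is f(s) = 1/16 + 7/16·s + 1/2·s². The extinction probability q is the smallest fixed point of f in [0, 1]. Setting s = f(s):
  1/2·s² + (7/16 − 1)·s + 1/16 = 0
  1/2·s² − (1/16 + 1/2)·s + 1/16 = 0
which factors as (s − 1)·(1/2·s − 1/16) = 0, giving roots s = 1 and s = (1/16)/(1/2) = 1/8.
Mean offspring μ = 7/16 + 2·1/2 = 23/16 > 1 (supercritical), so q < 1. The extinction probability is the smaller root: q = (1/16)/(1/2) = 1/8.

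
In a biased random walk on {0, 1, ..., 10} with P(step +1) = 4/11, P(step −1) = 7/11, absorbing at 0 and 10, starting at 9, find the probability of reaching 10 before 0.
P(hit 10 before 0) = (1 − (7/4)^9) / (1 − (7/4)^10) = 53455284/93808891

Let u_k denote P(reach 10 before 0 | start at k). Boundary: u_0 = 0, u_10 = 1. Recurrence: u_k = 4/11·u_{k+1} + 7/11·u_{k-1} for 1 ≤ k ≤ 9. Try u_k = A + B·r^k with r = q/p = (7/11)/(4/11) = 7/4. Substitution satisfies the recurrence; boundary conditions give:
  u_k = (1 − r^k) / (1 − r^N) = (1 − (7/4)^9) / (1 − (7/4)^10) = 53455284/93808891.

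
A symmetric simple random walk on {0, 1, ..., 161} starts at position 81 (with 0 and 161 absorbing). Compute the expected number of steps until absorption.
E[τ | X_0 = 81] = 6480

Let v_k = E[τ | X_0 = k]. Boundary: v_0 = v_161 = 0. Recurrence: v_k = 1 + (v_{k-1} + v_{k+1})/2 for 1 ≤ k ≤ 160. The particular solution to v_k − (v_{k-1} + v_{k+1})/2 = 1 is v_k = −k^2. Adding homogeneous solution A + B k and matching boundaries gives v_k = k (161 − k). Substituting k = 81: v_81 = 81 · 80 = 6480.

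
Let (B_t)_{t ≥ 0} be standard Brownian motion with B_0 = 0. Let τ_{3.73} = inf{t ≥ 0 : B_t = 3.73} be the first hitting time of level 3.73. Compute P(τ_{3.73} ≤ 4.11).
P(τ_{3.73} ≤ 4.11) = 2(1 − Φ(3.73/√4.11)) = 2(1 − Φ(1.8399)) ≈ 0.0658

By the reflection principle for standard BM, P(τ_b ≤ t) = 2 · P(B_t ≥ b). Since B_t ~ N(0, t), P(B_t ≥ 3.73) = 1 − Φ(3.73/√t) = 1 − Φ(3.73/√4.11) = 1 − Φ(1.8399) ≈ 0.03289. Doubling: P(τ_{3.73} ≤ 4.11) ≈ 2 · 0.03289 = 0.06578 ≈ 0.0658.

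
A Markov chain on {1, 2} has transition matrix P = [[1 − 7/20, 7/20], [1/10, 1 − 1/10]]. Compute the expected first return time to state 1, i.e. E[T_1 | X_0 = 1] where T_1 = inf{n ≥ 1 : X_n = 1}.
E[T_1 | X_0 = 1] = 1/π_1 = 9/2

For an irreducible recurrent Markov chain with stationary distribution π, E[T_i | X_0 = i] = 1/π_i (Kac's formula). Here π_1 = (1/10)/(7/20 + 1/10) = (1/10)/(9/20) = 2/9, so E[T_1 | X_0 = 1] = 1/π_1 = (7/20 + 1/10)/(1/10) = (9/20)/(1/10) = 9/2.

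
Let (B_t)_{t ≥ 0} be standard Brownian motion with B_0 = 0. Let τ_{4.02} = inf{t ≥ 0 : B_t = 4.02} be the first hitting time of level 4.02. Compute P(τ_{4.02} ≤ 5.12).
P(τ_{4.02} ≤ 5.12) = 2(1 − Φ(4.02/√5.12)) = 2(1 − Φ(1.7766)) ≈ 0.0756

By the reflection principle for standard BM, P(τ_b ≤ t) = 2 · P(B_t ≥ b). Since B_t ~ N(0, t), P(B_t ≥ 4.02) = 1 − Φ(4.02/√t) = 1 − Φ(4.02/√5.12) = 1 − Φ(1.7766) ≈ 0.03782. Doubling: P(τ_{4.02} ≤ 5.12) ≈ 2 · 0.03782 = 0.07564 ≈ 0.0756.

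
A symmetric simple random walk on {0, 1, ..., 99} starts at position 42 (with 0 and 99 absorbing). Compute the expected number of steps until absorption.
E[τ | X_0 = 42] = 2394

Let v_k = E[τ | X_0 = k]. Boundary: v_0 = v_99 = 0. Recurrence: v_k = 1 + (v_{k-1} + v_{k+1})/2 for 1 ≤ k ≤ 98. The particular solution to v_k − (v_{k-1} + v_{k+1})/2 = 1 is v_k = −k^2. Adding homogeneous solution A + B k and matching boundaries gives v_k = k (99 − k). Substituting k = 42: v_42 = 42 · 57 = 2394.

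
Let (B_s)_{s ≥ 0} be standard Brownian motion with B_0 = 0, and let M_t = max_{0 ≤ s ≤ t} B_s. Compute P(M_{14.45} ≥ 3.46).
P(M_{14.45} ≥ 3.46) = 2·P(B_{14.45} ≥ 3.46) = 2(1 − Φ(3.46/√14.45)) ≈ 0.3627

By the reflection principle for Brownian motion, P(M_t ≥ a) = 2 · P(B_t ≥ a) for a ≥ 0. Since B_t ~ N(0, t), P(B_t ≥ 3.46) = 1 − Φ(3.46/√t) = 1 − Φ(3.46/√14.45) = 1 − Φ(0.9102). So
  P(M_{14.45} ≥ 3.46) = 2(1 − Φ(0.9102)) ≈ 0.3627.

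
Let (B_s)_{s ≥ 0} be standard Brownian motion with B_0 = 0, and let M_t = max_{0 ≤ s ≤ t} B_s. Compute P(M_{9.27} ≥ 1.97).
P(M_{9.27} ≥ 1.97) = 2·P(B_{9.27} ≥ 1.97) = 2(1 − Φ(1.97/√9.27)) ≈ 0.5176

By the reflection principle for Brownian motion, P(M_t ≥ a) = 2 · P(B_t ≥ a) for a ≥ 0. Since B_t ~ N(0, t), P(B_t ≥ 1.97) = 1 − Φ(1.97/√t) = 1 − Φ(1.97/√9.27) = 1 − Φ(0.6470). So
  P(M_{9.27} ≥ 1.97) = 2(1 − Φ(0.6470)) ≈ 0.5176.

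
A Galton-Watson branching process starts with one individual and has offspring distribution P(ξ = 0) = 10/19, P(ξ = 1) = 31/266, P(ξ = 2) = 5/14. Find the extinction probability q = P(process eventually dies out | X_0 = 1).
q = 1

Mean offspring μ = 0·10/19 + 1·31/266 + 2·5/14 = 221/266 ≤ 1. For μ ≤ 1 with offspring not concentrated at 1, the Galton-Watson process goes extinct almost surely, so q = 1.
(Algebraic check: The pgf is f(s) = 10/19 + 31/266·s + 5/14·s². The extinction probability q is the smallest fixed point of f in [0, 1]. Setting s = f(s):
  5/14·s² + (31/266 − 1)·s + 10/19 = 0
  5/14·s² − (10/19 + 5/14)·s + 10/19 = 0
which factors as (s − 1)·(5/14·s − 10/19) = 0, giving roots s = 1 and s = (10/19)/(5/14) = 28/19. Since 28/19 ≥ 1, the smallest root in [0, 1] is s = 1.)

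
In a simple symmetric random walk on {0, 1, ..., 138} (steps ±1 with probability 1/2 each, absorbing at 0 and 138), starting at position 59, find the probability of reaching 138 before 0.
P(hit 138 before 0) = 59/138

Let u_k = P(hit 138 before 0 | start at k). Then u_0 = 0, u_138 = 1, and u_k = u_{k-1}/2 + u_{k+1}/2 for 1 ≤ k ≤ 137. This harmonic recurrence is solved by u_k = k/138, giving u_59 = 59/138.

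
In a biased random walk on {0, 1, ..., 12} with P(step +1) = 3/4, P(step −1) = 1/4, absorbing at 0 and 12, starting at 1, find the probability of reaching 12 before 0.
P(hit 12 before 0) = (1 − (1/3)^1) / (1 − (1/3)^12) = 177147/265720

Let u_k denote P(reach 12 before 0 | start at k). Boundary: u_0 = 0, u_12 = 1. Recurrence: u_k = 3/4·u_{k+1} + 1/4·u_{k-1} for 1 ≤ k ≤ 11. Try u_k = A + B·r^k with r = q/p = (1/4)/(3/4) = 1/3. Substitution satisfies the recurrence; boundary conditions give:
  u_k = (1 − r^k) / (1 − r^N) = (1 − (1/3)^1) / (1 − (1/3)^12) = 177147/265720.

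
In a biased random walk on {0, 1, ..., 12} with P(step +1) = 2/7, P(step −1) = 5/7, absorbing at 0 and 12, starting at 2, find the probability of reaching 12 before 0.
P(hit 12 before 0) = (1 − (5/2)^2) / (1 − (5/2)^12) = 1024/11625549

Let u_k denote P(reach 12 before 0 | start at k). Boundary: u_0 = 0, u_12 = 1. Recurrence: u_k = 2/7·u_{k+1} + 5/7·u_{k-1} for 1 ≤ k ≤ 11. Try u_k = A + B·r^k with r = q/p = (5/7)/(2/7) = 5/2. Substitution satisfies the recurrence; boundary conditions give:
  u_k = (1 − r^k) / (1 − r^N) = (1 − (5/2)^2) / (1 − (5/2)^12) = 1024/11625549.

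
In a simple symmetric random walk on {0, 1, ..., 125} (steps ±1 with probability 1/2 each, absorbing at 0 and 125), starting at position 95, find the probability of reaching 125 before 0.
P(hit 125 before 0) = 95/125 = 19/25

Let u_k = P(hit 125 before 0 | start at k). Then u_0 = 0, u_125 = 1, and u_k = u_{k-1}/2 + u_{k+1}/2 for 1 ≤ k ≤ 124. This harmonic recurrence is solved by u_k = k/125, giving u_95 = 95/125 = 19/25.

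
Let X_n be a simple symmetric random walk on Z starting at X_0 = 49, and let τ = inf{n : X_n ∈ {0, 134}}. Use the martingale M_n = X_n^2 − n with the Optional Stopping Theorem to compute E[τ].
E[τ] = 4165

M_n = X_n^2 − n is a martingale (since E[X_{n+1}^2 | F_n] = X_n^2 + 1). By OST (τ has finite mean in a bounded region), E[M_τ] = E[M_0] = X_0^2 − 0 = 49^2 = 2401. Also E[M_τ] = E[X_τ^2] − E[τ]. The walk exits at 0 or 134, with P(hit 134 first) = 49/134, so E[X_τ^2] = 134^2 · 49/134 + 0 = 6566. Thus E[τ] = E[X_τ^2] − E[M_τ] = 6566 − 2401 = 4165 = 49(134 − 49) = 4165.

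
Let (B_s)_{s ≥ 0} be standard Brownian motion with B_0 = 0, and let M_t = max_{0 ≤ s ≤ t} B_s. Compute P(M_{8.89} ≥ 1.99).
P(M_{8.89} ≥ 1.99) = 2·P(B_{8.89} ≥ 1.99) = 2(1 − Φ(1.99/√8.89)) ≈ 0.5045

By the reflection principle for Brownian motion, P(M_t ≥ a) = 2 · P(B_t ≥ a) for a ≥ 0. Since B_t ~ N(0, t), P(B_t ≥ 1.99) = 1 − Φ(1.99/√t) = 1 − Φ(1.99/√8.89) = 1 − Φ(0.6674). So
  P(M_{8.89} ≥ 1.99) = 2(1 − Φ(0.6674)) ≈ 0.5045.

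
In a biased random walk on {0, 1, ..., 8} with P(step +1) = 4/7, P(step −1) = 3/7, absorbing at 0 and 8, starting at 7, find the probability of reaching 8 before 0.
P(hit 8 before 0) = (1 − (3/4)^7) / (1 − (3/4)^8) = 56788/58975

Let u_k denote P(reach 8 before 0 | start at k). Boundary: u_0 = 0, u_8 = 1. Recurrence: u_k = 4/7·u_{k+1} + 3/7·u_{k-1} for 1 ≤ k ≤ 7. Try u_k = A + B·r^k with r = q/p = (3/7)/(4/7) = 3/4. Substitution satisfies the recurrence; boundary conditions give:
  u_k = (1 − r^k) / (1 − r^N) = (1 − (3/4)^7) / (1 − (3/4)^8) = 56788/58975.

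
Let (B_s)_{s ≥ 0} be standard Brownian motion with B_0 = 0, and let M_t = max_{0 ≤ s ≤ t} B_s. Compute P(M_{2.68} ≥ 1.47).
P(M_{2.68} ≥ 1.47) = 2·P(B_{2.68} ≥ 1.47) = 2(1 − Φ(1.47/√2.68)) ≈ 0.3692

By the reflection principle for Brownian motion, P(M_t ≥ a) = 2 · P(B_t ≥ a) for a ≥ 0. Since B_t ~ N(0, t), P(B_t ≥ 1.47) = 1 − Φ(1.47/√t) = 1 − Φ(1.47/√2.68) = 1 − Φ(0.8979). So
  P(M_{2.68} ≥ 1.47) = 2(1 − Φ(0.8979)) ≈ 0.3692.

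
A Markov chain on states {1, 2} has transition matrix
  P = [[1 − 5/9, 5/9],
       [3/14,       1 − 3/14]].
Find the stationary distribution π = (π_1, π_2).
π_1 = 27/97, π_2 = 70/97

Solve πP = π with π_1 + π_2 = 1. From πP = π: π_1 · (1 − 5/9) + π_2 · 3/14 = π_1 ⇒ π_2 · 3/14 = π_1 · 5/9 ⇒ π_2/π_1 = (5/9)/(3/14) = 70/27. Together with π_1 + π_2 = 1:
  π_1 = (3/14)/(5/9 + 3/14) = (3/14)/(97/126) = 27/97,
  π_2 = (5/9)/(5/9 + 3/14) = (5/9)/(97/126) = 70/97.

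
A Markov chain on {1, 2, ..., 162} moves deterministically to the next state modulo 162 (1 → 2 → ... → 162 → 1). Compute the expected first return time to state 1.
E[T_1 | X_0 = 1] = 162

The chain cycles deterministically, so starting at state 1 it returns in exactly 162 steps. Equivalently, the stationary distribution is uniform π_j = 1/162 for every state j, so by Kac's formula E[T_1] = 1/π_1 = 162.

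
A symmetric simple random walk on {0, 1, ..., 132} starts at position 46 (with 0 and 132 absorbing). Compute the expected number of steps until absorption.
E[τ | X_0 = 46] = 3956

Let v_k = E[τ | X_0 = k]. Boundary: v_0 = v_132 = 0. Recurrence: v_k = 1 + (v_{k-1} + v_{k+1})/2 for 1 ≤ k ≤ 131. The particular solution to v_k − (v_{k-1} + v_{k+1})/2 = 1 is v_k = −k^2. Adding homogeneous solution A + B k and matching boundaries gives v_k = k (132 − k). Substituting k = 46: v_46 = 46 · 86 = 3956.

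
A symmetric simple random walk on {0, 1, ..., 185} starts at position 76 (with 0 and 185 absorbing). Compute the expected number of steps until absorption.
E[τ | X_0 = 76] = 8284

Let v_k = E[τ | X_0 = k]. Boundary: v_0 = v_185 = 0. Recurrence: v_k = 1 + (v_{k-1} + v_{k+1})/2 for 1 ≤ k ≤ 184. The particular solution to v_k − (v_{k-1} + v_{k+1})/2 = 1 is v_k = −k^2. Adding homogeneous solution A + B k and matching boundaries gives v_k = k (185 − k). Substituting k = 76: v_76 = 76 · 109 = 8284.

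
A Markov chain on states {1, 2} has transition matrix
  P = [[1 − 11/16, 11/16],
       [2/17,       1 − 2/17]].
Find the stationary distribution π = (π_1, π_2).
π_1 = 32/219, π_2 = 187/219

Solve πP = π with π_1 + π_2 = 1. From πP = π: π_1 · (1 − 11/16) + π_2 · 2/17 = π_1 ⇒ π_2 · 2/17 = π_1 · 11/16 ⇒ π_2/π_1 = (11/16)/(2/17) = 187/32. Together with π_1 + π_2 = 1:
  π_1 = (2/17)/(11/16 + 2/17) = (2/17)/(219/272) = 32/219,
  π_2 = (11/16)/(11/16 + 2/17) = (11/16)/(219/272) = 187/219.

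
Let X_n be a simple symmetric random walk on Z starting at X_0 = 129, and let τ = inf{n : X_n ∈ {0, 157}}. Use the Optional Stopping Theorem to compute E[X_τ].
E[X_τ] = 129

X_n is a martingale and τ is a bounded-mean stopping time (indeed τ is finite a.s. with bounded expectation since the walk is in a bounded region). By the OST, E[X_τ] = E[X_0] = 129. Equivalently: E[X_τ] = 157 · P(hit 157 first) + 0 · P(hit 0 first) = 157 · (129/157) = 129.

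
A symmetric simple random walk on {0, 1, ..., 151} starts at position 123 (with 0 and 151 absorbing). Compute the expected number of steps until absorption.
E[τ | X_0 = 123] = 3444

Let v_k = E[τ | X_0 = k]. Boundary: v_0 = v_151 = 0. Recurrence: v_k = 1 + (v_{k-1} + v_{k+1})/2 for 1 ≤ k ≤ 150. The particular solution to v_k − (v_{k-1} + v_{k+1})/2 = 1 is v_k = −k^2. Adding homogeneous solution A + B k and matching boundaries gives v_k = k (151 − k). Substituting k = 123: v_123 = 123 · 28 = 3444.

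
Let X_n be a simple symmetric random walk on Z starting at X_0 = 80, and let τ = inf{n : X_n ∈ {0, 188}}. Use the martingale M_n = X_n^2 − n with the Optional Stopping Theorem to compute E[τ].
E[τ] = 8640

M_n = X_n^2 − n is a martingale (since E[X_{n+1}^2 | F_n] = X_n^2 + 1). By OST (τ has finite mean in a bounded region), E[M_τ] = E[M_0] = X_0^2 − 0 = 80^2 = 6400. Also E[M_τ] = E[X_τ^2] − E[τ]. The walk exits at 0 or 188, with P(hit 188 first) = 80/188, so E[X_τ^2] = 188^2 · 80/188 + 0 = 15040. Thus E[τ] = E[X_τ^2] − E[M_τ] = 15040 − 6400 = 8640 = 80(188 − 80) = 8640.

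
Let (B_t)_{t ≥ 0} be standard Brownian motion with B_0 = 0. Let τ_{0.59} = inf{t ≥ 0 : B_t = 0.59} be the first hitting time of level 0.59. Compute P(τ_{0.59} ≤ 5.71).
P(τ_{0.59} ≤ 5.71) = 2(1 − Φ(0.59/√5.71)) = 2(1 − Φ(0.2469)) ≈ 0.8050

By the reflection principle for standard BM, P(τ_b ≤ t) = 2 · P(B_t ≥ b). Since B_t ~ N(0, t), P(B_t ≥ 0.59) = 1 − Φ(0.59/√t) = 1 − Φ(0.59/√5.71) = 1 − Φ(0.2469) ≈ 0.40249. Doubling: P(τ_{0.59} ≤ 5.71) ≈ 2 · 0.40249 = 0.80498 ≈ 0.8050.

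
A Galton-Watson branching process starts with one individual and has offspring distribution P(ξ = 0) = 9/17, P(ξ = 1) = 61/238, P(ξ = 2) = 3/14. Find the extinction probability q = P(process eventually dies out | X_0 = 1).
q = 1

Mean offspring μ = 0·9/17 + 1·61/238 + 2·3/14 = 163/238 ≤ 1. For μ ≤ 1 with offspring not concentrated at 1, the Galton-Watson process goes extinct almost surely, so q = 1.
(Algebraic check: The pgf is f(s) = 9/17 + 61/238·s + 3/14·s². The extinction probability q is the smallest fixed point of f in [0, 1]. Setting s = f(s):
  3/14·s² + (61/238 − 1)·s + 9/17 = 0
  3/14·s² − (9/17 + 3/14)·s + 9/17 = 0
which factors as (s − 1)·(3/14·s − 9/17) = 0, giving roots s = 1 and s = (9/17)/(3/14) = 42/17. Since 42/17 ≥ 1, the smallest root in [0, 1] is s = 1.)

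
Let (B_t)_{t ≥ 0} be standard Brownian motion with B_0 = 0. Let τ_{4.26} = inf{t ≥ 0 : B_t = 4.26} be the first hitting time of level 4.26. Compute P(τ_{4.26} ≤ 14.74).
P(τ_{4.26} ≤ 14.74) = 2(1 − Φ(4.26/√14.74)) = 2(1 − Φ(1.1096)) ≈ 0.2672

By the reflection principle for standard BM, P(τ_b ≤ t) = 2 · P(B_t ≥ b). Since B_t ~ N(0, t), P(B_t ≥ 4.26) = 1 − Φ(4.26/√t) = 1 − Φ(4.26/√14.74) = 1 − Φ(1.1096) ≈ 0.13359. Doubling: P(τ_{4.26} ≤ 14.74) ≈ 2 · 0.13359 = 0.26718 ≈ 0.2672.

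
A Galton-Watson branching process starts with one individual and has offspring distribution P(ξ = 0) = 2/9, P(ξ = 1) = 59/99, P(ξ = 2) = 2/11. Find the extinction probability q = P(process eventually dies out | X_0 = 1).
q = 1

Mean offspring μ = 0·2/9 + 1·59/99 + 2·2/11 = 95/99 ≤ 1. For μ ≤ 1 with offspring not concentrated at 1, the Galton-Watson process goes extinct almost surely, so q = 1.
(Algebraic check: The pgf is f(s) = 2/9 + 59/99·s + 2/11·s². The extinction probability q is the smallest fixed point of f in [0, 1]. Setting s = f(s):
  2/11·s² + (59/99 − 1)·s + 2/9 = 0
  2/11·s² − (2/9 + 2/11)·s + 2/9 = 0
which factors as (s − 1)·(2/11·s − 2/9) = 0, giving roots s = 1 and s = (2/9)/(2/11) = 11/9. Since 11/9 ≥ 1, the smallest root in [0, 1] is s = 1.)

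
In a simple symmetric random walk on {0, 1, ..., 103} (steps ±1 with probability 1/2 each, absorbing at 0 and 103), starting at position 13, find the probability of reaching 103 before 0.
P(hit 103 before 0) = 13/103

Let u_k = P(hit 103 before 0 | start at k). Then u_0 = 0, u_103 = 1, and u_k = u_{k-1}/2 + u_{k+1}/2 for 1 ≤ k ≤ 102. This harmonic recurrence is solved by u_k = k/103, giving u_13 = 13/103.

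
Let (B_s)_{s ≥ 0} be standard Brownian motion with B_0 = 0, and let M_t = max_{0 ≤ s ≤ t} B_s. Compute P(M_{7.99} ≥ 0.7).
P(M_{7.99} ≥ 0.7) = 2·P(B_{7.99} ≥ 0.7) = 2(1 − Φ(0.7/√7.99)) ≈ 0.8044

By the reflection principle for Brownian motion, P(M_t ≥ a) = 2 · P(B_t ≥ a) for a ≥ 0. Since B_t ~ N(0, t), P(B_t ≥ 0.7) = 1 − Φ(0.7/√t) = 1 − Φ(0.7/√7.99) = 1 − Φ(0.2476). So
  P(M_{7.99} ≥ 0.7) = 2(1 − Φ(0.2476)) ≈ 0.8044.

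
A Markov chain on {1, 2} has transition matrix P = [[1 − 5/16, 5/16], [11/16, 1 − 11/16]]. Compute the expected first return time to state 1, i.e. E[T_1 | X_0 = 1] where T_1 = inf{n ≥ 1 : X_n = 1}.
E[T_1 | X_0 = 1] = 1/π_1 = 16/11

For an irreducible recurrent Markov chain with stationary distribution π, E[T_i | X_0 = i] = 1/π_i (Kac's formula). Here π_1 = (11/16)/(5/16 + 11/16) = (11/16)/(1) = 11/16, so E[T_1 | X_0 = 1] = 1/π_1 = (5/16 + 11/16)/(11/16) = (1)/(11/16) = 16/11.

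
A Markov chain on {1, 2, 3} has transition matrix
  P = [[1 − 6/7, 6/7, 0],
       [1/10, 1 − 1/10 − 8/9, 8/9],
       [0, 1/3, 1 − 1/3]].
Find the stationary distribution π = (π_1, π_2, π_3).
π = (7/227, 60/227, 160/227)

This is a birth-death chain on three states, which satisfies detailed balance: π_1 · P_{12} = π_2 · P_{21} and π_2 · P_{23} = π_3 · P_{32}.
From π_1 · 6/7 = π_2 · 1/10: π_2/π_1 = (6/7)/(1/10) = 60/7.
From π_2 · 8/9 = π_3 · 1/3: π_3/π_2 = (8/9)/(1/3) = 8/3.
Take π_1 proportional to 1; then unnormalized π = (1, 60/7, 160/7). Normalize by dividing by the sum 227/7:
  π = (7/227, 60/227, 160/227).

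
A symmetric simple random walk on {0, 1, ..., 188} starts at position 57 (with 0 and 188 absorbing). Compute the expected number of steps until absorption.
E[τ | X_0 = 57] = 7467

Let v_k = E[τ | X_0 = k]. Boundary: v_0 = v_188 = 0. Recurrence: v_k = 1 + (v_{k-1} + v_{k+1})/2 for 1 ≤ k ≤ 187. The particular solution to v_k − (v_{k-1} + v_{k+1})/2 = 1 is v_k = −k^2. Adding homogeneous solution A + B k and matching boundaries gives v_k = k (188 − k). Substituting k = 57: v_57 = 57 · 131 = 7467.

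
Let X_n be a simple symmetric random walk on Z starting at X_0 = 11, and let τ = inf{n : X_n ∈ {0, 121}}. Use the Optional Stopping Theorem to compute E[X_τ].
E[X_τ] = 11

X_n is a martingale and τ is a bounded-mean stopping time (indeed τ is finite a.s. with bounded expectation since the walk is in a bounded region). By the OST, E[X_τ] = E[X_0] = 11. Equivalently: E[X_τ] = 121 · P(hit 121 first) + 0 · P(hit 0 first) = 121 · (11/121) = 11.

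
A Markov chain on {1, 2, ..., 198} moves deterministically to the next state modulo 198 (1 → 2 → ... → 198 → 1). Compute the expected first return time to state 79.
E[T_79 | X_0 = 79] = 198

The chain cycles deterministically, so starting at state 79 it returns in exactly 198 steps. Equivalently, the stationary distribution is uniform π_j = 1/198 for every state j, so by Kac's formula E[T_79] = 1/π_79 = 198.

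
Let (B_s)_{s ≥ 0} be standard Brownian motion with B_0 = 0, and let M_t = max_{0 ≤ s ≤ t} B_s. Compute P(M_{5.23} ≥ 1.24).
P(M_{5.23} ≥ 1.24) = 2·P(B_{5.23} ≥ 1.24) = 2(1 − Φ(1.24/√5.23)) ≈ 0.5877

By the reflection principle for Brownian motion, P(M_t ≥ a) = 2 · P(B_t ≥ a) for a ≥ 0. Since B_t ~ N(0, t), P(B_t ≥ 1.24) = 1 − Φ(1.24/√t) = 1 − Φ(1.24/√5.23) = 1 − Φ(0.5422). So
  P(M_{5.23} ≥ 1.24) = 2(1 − Φ(0.5422)) ≈ 0.5877.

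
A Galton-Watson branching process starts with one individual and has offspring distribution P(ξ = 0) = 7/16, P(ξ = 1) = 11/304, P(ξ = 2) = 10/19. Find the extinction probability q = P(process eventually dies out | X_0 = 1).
q = 133/160

The pgf is f(s) = 7/16 + 11/304·s + 10/19·s². The extinction probability q is the smallest fixed point of f in [0, 1]. Setting s = f(s):
  10/19·s² + (11/304 − 1)·s + 7/16 = 0
  10/19·s² − (7/16 + 10/19)·s + 7/16 = 0
which factors as (s − 1)·(10/19·s − 7/16) = 0, giving roots s = 1 and s = (7/16)/(10/19) = 133/160.
Mean offspring μ = 11/304 + 2·10/19 = 331/304 > 1 (supercritical), so q < 1. The extinction probability is the smaller root: q = (7/16)/(10/19) = 133/160.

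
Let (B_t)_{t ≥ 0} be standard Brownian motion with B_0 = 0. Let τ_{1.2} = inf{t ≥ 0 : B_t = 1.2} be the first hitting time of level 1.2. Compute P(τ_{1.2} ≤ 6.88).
P(τ_{1.2} ≤ 6.88) = 2(1 − Φ(1.2/√6.88)) = 2(1 − Φ(0.4575)) ≈ 0.6473

By the reflection principle for standard BM, P(τ_b ≤ t) = 2 · P(B_t ≥ b). Since B_t ~ N(0, t), P(B_t ≥ 1.2) = 1 − Φ(1.2/√t) = 1 − Φ(1.2/√6.88) = 1 − Φ(0.4575) ≈ 0.32366. Doubling: P(τ_{1.2} ≤ 6.88) ≈ 2 · 0.32366 = 0.64732 ≈ 0.6473.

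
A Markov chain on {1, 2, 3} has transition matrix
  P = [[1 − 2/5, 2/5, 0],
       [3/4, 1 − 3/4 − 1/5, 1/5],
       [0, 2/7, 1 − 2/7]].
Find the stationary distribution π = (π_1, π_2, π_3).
π = (75/143, 40/143, 28/143)

This is a birth-death chain on three states, which satisfies detailed balance: π_1 · P_{12} = π_2 · P_{21} and π_2 · P_{23} = π_3 · P_{32}.
From π_1 · 2/5 = π_2 · 3/4: π_2/π_1 = (2/5)/(3/4) = 8/15.
From π_2 · 1/5 = π_3 · 2/7: π_3/π_2 = (1/5)/(2/7) = 7/10.
Take π_1 proportional to 1; then unnormalized π = (1, 8/15, 28/75). Normalize by dividing by the sum 143/75:
  π = (75/143, 40/143, 28/143).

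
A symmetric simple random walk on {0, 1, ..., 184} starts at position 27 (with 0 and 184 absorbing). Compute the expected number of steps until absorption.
E[τ | X_0 = 27] = 4239

Let v_k = E[τ | X_0 = k]. Boundary: v_0 = v_184 = 0. Recurrence: v_k = 1 + (v_{k-1} + v_{k+1})/2 for 1 ≤ k ≤ 183. The particular solution to v_k − (v_{k-1} + v_{k+1})/2 = 1 is v_k = −k^2. Adding homogeneous solution A + B k and matching boundaries gives v_k = k (184 − k). Substituting k = 27: v_27 = 27 · 157 = 4239.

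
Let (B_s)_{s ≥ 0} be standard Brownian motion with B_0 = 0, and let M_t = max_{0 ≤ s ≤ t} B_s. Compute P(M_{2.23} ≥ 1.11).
P(M_{2.23} ≥ 1.11) = 2·P(B_{2.23} ≥ 1.11) = 2(1 − Φ(1.11/√2.23)) ≈ 0.4573

By the reflection principle for Brownian motion, P(M_t ≥ a) = 2 · P(B_t ≥ a) for a ≥ 0. Since B_t ~ N(0, t), P(B_t ≥ 1.11) = 1 − Φ(1.11/√t) = 1 − Φ(1.11/√2.23) = 1 − Φ(0.7433). So
  P(M_{2.23} ≥ 1.11) = 2(1 − Φ(0.7433)) ≈ 0.4573.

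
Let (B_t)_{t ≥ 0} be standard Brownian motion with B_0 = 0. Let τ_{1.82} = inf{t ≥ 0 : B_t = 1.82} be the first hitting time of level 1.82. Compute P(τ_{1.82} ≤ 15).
P(τ_{1.82} ≤ 15) = 2(1 − Φ(1.82/√15)) = 2(1 − Φ(0.4699)) ≈ 0.6384

By the reflection principle for standard BM, P(τ_b ≤ t) = 2 · P(B_t ≥ b). Since B_t ~ N(0, t), P(B_t ≥ 1.82) = 1 − Φ(1.82/√t) = 1 − Φ(1.82/√15) = 1 − Φ(0.4699) ≈ 0.31921. Doubling: P(τ_{1.82} ≤ 15) ≈ 2 · 0.31921 = 0.63842 ≈ 0.6384.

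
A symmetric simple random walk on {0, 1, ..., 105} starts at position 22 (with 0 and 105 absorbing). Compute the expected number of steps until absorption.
E[τ | X_0 = 22] = 1826

Let v_k = E[τ | X_0 = k]. Boundary: v_0 = v_105 = 0. Recurrence: v_k = 1 + (v_{k-1} + v_{k+1})/2 for 1 ≤ k ≤ 104. The particular solution to v_k − (v_{k-1} + v_{k+1})/2 = 1 is v_k = −k^2. Adding homogeneous solution A + B k and matching boundaries gives v_k = k (105 − k). Substituting k = 22: v_22 = 22 · 83 = 1826.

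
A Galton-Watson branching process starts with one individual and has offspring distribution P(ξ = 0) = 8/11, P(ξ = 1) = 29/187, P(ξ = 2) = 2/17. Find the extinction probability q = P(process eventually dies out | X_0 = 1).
q = 1

Mean offspring μ = 0·8/11 + 1·29/187 + 2·2/17 = 73/187 ≤ 1. For μ ≤ 1 with offspring not concentrated at 1, the Galton-Watson process goes extinct almost surely, so q = 1.
(Algebraic check: The pgf is f(s) = 8/11 + 29/187·s + 2/17·s². The extinction probability q is the smallest fixed point of f in [0, 1]. Setting s = f(s):
  2/17·s² + (29/187 − 1)·s + 8/11 = 0
  2/17·s² − (8/11 + 2/17)·s + 8/11 = 0
which factors as (s − 1)·(2/17·s − 8/11) = 0, giving roots s = 1 and s = (8/11)/(2/17) = 68/11. Since 68/11 ≥ 1, the smallest root in [0, 1] is s = 1.)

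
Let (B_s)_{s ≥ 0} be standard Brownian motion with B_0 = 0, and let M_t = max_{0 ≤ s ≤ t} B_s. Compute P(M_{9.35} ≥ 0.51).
P(M_{9.35} ≥ 0.51) = 2·P(B_{9.35} ≥ 0.51) = 2(1 − Φ(0.51/√9.35)) ≈ 0.8675

By the reflection principle for Brownian motion, P(M_t ≥ a) = 2 · P(B_t ≥ a) for a ≥ 0. Since B_t ~ N(0, t), P(B_t ≥ 0.51) = 1 − Φ(0.51/√t) = 1 − Φ(0.51/√9.35) = 1 − Φ(0.1668). So
  P(M_{9.35} ≥ 0.51) = 2(1 − Φ(0.1668)) ≈ 0.8675.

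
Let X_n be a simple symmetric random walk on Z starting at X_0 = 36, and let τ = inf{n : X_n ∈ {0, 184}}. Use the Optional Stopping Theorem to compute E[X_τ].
E[X_τ] = 36

X_n is a martingale and τ is a bounded-mean stopping time (indeed τ is finite a.s. with bounded expectation since the walk is in a bounded region). By the OST, E[X_τ] = E[X_0] = 36. Equivalently: E[X_τ] = 184 · P(hit 184 first) + 0 · P(hit 0 first) = 184 · (36/184) = 36.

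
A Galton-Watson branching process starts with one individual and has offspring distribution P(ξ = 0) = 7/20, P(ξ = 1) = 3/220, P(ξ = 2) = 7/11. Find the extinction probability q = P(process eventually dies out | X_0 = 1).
q = 11/20

The pgf is f(s) = 7/20 + 3/220·s + 7/11·s². The extinction probability q is the smallest fixed point of f in [0, 1]. Setting s = f(s):
  7/11·s² + (3/220 − 1)·s + 7/20 = 0
  7/11·s² − (7/20 + 7/11)·s + 7/20 = 0
which factors as (s − 1)·(7/11·s − 7/20) = 0, giving roots s = 1 and s = (7/20)/(7/11) = 11/20.
Mean offspring μ = 3/220 + 2·7/11 = 283/220 > 1 (supercritical), so q < 1. The extinction probability is the smaller root: q = (7/20)/(7/11) = 11/20.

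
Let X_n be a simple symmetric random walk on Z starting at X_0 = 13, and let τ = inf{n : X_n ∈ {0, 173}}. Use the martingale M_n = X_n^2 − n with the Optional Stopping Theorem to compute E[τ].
E[τ] = 2080

M_n = X_n^2 − n is a martingale (since E[X_{n+1}^2 | F_n] = X_n^2 + 1). By OST (τ has finite mean in a bounded region), E[M_τ] = E[M_0] = X_0^2 − 0 = 13^2 = 169. Also E[M_τ] = E[X_τ^2] − E[τ]. The walk exits at 0 or 173, with P(hit 173 first) = 13/173, so E[X_τ^2] = 173^2 · 13/173 + 0 = 2249. Thus E[τ] = E[X_τ^2] − E[M_τ] = 2249 − 169 = 2080 = 13(173 − 13) = 2080.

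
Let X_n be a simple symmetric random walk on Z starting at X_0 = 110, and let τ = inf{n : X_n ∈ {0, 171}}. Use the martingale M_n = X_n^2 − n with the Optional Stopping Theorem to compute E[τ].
E[τ] = 6710

M_n = X_n^2 − n is a martingale (since E[X_{n+1}^2 | F_n] = X_n^2 + 1). By OST (τ has finite mean in a bounded region), E[M_τ] = E[M_0] = X_0^2 − 0 = 110^2 = 12100. Also E[M_τ] = E[X_τ^2] − E[τ]. The walk exits at 0 or 171, with P(hit 171 first) = 110/171, so E[X_τ^2] = 171^2 · 110/171 + 0 = 18810. Thus E[τ] = E[X_τ^2] − E[M_τ] = 18810 − 12100 = 6710 = 110(171 − 110) = 6710.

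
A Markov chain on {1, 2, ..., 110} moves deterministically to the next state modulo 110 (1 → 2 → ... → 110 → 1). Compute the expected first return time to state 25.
E[T_25 | X_0 = 25] = 110

The chain cycles deterministically, so starting at state 25 it returns in exactly 110 steps. Equivalently, the stationary distribution is uniform π_j = 1/110 for every state j, so by Kac's formula E[T_25] = 1/π_25 = 110.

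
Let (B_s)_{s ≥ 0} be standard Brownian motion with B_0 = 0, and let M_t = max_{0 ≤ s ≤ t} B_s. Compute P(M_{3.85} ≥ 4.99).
P(M_{3.85} ≥ 4.99) = 2·P(B_{3.85} ≥ 4.99) = 2(1 − Φ(4.99/√3.85)) ≈ 0.0110

By the reflection principle for Brownian motion, P(M_t ≥ a) = 2 · P(B_t ≥ a) for a ≥ 0. Since B_t ~ N(0, t), P(B_t ≥ 4.99) = 1 − Φ(4.99/√t) = 1 − Φ(4.99/√3.85) = 1 − Φ(2.5431). So
  P(M_{3.85} ≥ 4.99) = 2(1 − Φ(2.5431)) ≈ 0.0110.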